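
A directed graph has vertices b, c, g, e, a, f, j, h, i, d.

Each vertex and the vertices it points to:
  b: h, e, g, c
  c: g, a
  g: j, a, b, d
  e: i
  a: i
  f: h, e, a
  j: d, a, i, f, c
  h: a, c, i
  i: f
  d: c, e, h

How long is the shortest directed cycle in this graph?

2

For each vertex v, BFS finds the shortest path from v back to v.
The shortest such closed walk is g → b → g, length 2.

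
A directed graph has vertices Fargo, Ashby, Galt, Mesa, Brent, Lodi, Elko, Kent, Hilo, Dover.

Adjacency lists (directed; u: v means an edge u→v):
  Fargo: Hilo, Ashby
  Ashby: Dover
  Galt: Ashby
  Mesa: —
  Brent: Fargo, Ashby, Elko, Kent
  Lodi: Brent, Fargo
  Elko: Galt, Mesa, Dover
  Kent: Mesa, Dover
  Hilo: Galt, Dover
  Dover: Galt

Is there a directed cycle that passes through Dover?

Yes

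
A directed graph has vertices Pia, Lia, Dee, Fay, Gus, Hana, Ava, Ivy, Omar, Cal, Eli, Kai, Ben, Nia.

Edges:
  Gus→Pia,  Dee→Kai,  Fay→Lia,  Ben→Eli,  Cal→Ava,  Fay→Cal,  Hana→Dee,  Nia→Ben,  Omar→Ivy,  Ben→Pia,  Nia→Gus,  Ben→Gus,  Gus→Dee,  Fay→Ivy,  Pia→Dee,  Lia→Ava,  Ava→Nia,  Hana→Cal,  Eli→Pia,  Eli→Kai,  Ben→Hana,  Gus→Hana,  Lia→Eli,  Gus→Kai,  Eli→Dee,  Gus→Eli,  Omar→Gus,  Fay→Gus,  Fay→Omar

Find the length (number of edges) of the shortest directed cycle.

For each vertex v, BFS finds the shortest path from v back to v.
The shortest such closed walk is Cal → Ava → Nia → Ben → Hana → Cal, length 5.

5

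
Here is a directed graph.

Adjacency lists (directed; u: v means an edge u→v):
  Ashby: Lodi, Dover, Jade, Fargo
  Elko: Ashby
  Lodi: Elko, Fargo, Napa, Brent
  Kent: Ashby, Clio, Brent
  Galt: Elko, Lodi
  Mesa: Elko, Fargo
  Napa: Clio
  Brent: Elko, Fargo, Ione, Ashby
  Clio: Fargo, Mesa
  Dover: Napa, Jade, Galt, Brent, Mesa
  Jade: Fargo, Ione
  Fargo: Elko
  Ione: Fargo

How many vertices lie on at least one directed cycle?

A vertex is on a directed cycle iff it belongs to a strongly connected component of size ≥ 2 (or has a self-loop).
The vertices on cycles are {Clio, Elko, Galt, Ione, Jade, Lodi, Mesa, Napa, Ashby, Brent, Dover, Fargo} — 12 in total.

12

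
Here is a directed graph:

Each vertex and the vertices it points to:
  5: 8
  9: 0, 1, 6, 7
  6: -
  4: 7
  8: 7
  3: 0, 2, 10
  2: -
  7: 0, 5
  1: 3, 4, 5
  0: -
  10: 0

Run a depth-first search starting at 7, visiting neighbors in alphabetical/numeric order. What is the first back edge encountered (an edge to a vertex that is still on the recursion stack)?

DFS from 7 (visiting neighbors in alphabetical/numeric order); mark gray on enter, black on exit:
7 gray
  0 gray
  0 black
  5 gray
    8 gray
      8→7: 7 is gray → back edge
First back edge: 8 → 7.

8->7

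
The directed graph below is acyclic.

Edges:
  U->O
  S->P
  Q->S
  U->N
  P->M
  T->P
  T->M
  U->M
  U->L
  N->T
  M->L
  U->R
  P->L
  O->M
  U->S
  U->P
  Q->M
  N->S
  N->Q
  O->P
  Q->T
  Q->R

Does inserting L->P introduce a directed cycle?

Yes

Adding L→P creates a cycle iff P can already reach L.
Path from P: P → L.
So P → … → L → P is a cycle.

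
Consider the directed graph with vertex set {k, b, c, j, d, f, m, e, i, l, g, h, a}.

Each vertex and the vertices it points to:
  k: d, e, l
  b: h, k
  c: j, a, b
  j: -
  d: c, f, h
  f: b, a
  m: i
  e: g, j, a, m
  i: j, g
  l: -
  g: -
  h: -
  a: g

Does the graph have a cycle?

Yes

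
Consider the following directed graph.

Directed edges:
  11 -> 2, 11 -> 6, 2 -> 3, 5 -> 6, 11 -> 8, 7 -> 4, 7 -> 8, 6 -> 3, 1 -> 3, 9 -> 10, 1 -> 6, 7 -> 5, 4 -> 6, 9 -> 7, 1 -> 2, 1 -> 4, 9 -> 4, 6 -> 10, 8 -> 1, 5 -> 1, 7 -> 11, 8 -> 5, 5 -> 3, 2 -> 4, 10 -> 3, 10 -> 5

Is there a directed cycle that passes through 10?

Yes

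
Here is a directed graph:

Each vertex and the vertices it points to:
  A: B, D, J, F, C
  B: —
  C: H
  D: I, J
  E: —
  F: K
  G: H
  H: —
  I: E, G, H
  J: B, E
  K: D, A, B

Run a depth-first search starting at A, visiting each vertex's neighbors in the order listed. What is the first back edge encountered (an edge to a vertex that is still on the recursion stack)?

K->A

DFS from A (visiting each vertex's neighbors in the order listed); mark gray on enter, black on exit:
A gray
  B gray
  B black
  D gray
    I gray
      E gray
      E black
      G gray
        H gray
        H black
      G black
      I→H: H black — skip
    I black
    J gray
      J→B: B black — skip
      J→E: E black — skip
    J black
  D black
  A→J: J black — skip
  F gray
    K gray
      K→D: D black — skip
      K→A: A is gray → back edge
First back edge: K → A.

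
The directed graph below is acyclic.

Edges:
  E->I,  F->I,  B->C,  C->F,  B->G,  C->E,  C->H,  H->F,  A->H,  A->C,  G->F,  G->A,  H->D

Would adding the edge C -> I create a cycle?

No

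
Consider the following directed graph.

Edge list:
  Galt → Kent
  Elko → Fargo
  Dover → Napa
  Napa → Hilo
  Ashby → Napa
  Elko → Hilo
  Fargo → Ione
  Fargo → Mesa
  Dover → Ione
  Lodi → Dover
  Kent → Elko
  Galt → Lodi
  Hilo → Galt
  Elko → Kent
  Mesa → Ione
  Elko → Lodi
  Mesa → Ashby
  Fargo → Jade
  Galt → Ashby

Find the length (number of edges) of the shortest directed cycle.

For each vertex v, BFS finds the shortest path from v back to v.
The shortest such closed walk is Elko → Kent → Elko, length 2.

2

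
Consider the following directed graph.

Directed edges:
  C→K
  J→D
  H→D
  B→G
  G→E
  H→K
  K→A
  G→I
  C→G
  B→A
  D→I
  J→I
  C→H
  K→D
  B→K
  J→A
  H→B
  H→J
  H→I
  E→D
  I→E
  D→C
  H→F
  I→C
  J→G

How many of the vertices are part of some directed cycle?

A vertex is on a directed cycle iff it belongs to a strongly connected component of size ≥ 2 (or has a self-loop).
The vertices on cycles are {B, C, D, E, G, H, I, J, K} — 9 in total.

9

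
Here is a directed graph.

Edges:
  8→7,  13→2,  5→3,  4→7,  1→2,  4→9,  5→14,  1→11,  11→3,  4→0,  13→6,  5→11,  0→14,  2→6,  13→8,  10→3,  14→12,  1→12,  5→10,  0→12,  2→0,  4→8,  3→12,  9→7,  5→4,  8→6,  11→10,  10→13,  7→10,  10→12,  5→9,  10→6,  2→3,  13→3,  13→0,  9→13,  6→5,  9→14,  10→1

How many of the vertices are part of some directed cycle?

11

A vertex is on a directed cycle iff it belongs to a strongly connected component of size ≥ 2 (or has a self-loop).
The vertices on cycles are {1, 2, 4, 5, 6, 7, 8, 9, 10, 11, 13} — 11 in total.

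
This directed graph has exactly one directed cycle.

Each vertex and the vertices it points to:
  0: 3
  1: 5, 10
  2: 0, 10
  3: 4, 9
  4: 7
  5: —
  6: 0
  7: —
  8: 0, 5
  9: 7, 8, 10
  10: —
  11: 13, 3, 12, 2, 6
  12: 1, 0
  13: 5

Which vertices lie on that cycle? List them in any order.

DFS with gray/black marking from 3:
3 gray
  4 gray
    7 gray
    7 black
  4 black
  9 gray
    9→7: 7 black — skip
    8 gray
      0 gray
        0→3: 3 is gray → back edge
Back edge closes the cycle 3 → 9 → 8 → 0 → 3; its vertices are {0, 3, 8, 9}.

0, 3, 8, 9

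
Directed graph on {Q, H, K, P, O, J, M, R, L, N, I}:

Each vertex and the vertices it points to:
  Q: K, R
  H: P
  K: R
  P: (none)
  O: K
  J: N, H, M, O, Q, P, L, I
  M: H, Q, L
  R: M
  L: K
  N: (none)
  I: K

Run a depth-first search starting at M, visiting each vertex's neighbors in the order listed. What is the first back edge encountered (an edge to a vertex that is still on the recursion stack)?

R→M

DFS from M (visiting each vertex's neighbors in the order listed); mark gray on enter, black on exit:
M gray
  H gray
    P gray
    P black
  H black
  Q gray
    K gray
      R gray
        R→M: M is gray → back edge
First back edge: R → M.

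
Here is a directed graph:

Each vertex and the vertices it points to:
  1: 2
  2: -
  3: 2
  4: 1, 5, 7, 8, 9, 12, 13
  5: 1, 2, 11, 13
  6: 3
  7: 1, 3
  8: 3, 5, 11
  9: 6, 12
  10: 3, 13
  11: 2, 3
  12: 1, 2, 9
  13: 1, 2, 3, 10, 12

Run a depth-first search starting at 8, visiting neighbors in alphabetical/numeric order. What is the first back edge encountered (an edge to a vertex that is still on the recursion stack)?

10->13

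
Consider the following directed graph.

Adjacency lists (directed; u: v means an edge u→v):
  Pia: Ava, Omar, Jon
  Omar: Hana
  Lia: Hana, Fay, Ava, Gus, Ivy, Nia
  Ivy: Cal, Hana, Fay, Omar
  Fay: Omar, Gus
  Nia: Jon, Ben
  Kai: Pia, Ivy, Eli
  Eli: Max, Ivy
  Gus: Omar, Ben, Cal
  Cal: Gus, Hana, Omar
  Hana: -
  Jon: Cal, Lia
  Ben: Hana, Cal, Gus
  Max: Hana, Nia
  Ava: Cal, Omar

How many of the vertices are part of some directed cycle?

A vertex is on a directed cycle iff it belongs to a strongly connected component of size ≥ 2 (or has a self-loop).
The vertices on cycles are {Ben, Cal, Gus, Jon, Lia, Nia} — 6 in total.

6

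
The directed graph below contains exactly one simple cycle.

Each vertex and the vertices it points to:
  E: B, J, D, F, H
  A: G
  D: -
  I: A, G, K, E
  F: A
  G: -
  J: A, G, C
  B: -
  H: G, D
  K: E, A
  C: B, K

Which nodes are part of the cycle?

DFS with gray/black marking from K:
K gray
  E gray
    B gray
    B black
    J gray
      A gray
        G gray
        G black
      A black
      J→G: G black — skip
      C gray
        C→B: B black — skip
        C→K: K is gray → back edge
Back edge closes the cycle K → E → J → C → K; its vertices are {C, E, J, K}.

C, E, J, K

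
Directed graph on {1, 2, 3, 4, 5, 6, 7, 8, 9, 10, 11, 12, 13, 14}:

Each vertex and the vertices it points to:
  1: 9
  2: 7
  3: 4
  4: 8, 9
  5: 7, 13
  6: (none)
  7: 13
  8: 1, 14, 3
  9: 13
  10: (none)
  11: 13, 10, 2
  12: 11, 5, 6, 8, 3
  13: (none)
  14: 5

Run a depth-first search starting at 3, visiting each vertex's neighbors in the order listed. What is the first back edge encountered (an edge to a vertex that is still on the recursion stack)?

DFS from 3 (visiting each vertex's neighbors in the order listed); mark gray on enter, black on exit:
3 gray
  4 gray
    8 gray
      1 gray
        9 gray
          13 gray
          13 black
        9 black
      1 black
      14 gray
        5 gray
          7 gray
            7→13: 13 black — skip
          7 black
          5→13: 13 black — skip
        5 black
      14 black
      8→3: 3 is gray → back edge
First back edge: 8 → 3.

8->3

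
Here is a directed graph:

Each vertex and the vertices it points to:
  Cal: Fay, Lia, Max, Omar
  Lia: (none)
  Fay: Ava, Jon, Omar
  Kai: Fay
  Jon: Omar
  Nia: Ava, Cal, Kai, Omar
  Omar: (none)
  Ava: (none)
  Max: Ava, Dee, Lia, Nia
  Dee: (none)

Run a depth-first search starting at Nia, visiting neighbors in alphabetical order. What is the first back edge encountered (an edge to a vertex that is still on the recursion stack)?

Max→Nia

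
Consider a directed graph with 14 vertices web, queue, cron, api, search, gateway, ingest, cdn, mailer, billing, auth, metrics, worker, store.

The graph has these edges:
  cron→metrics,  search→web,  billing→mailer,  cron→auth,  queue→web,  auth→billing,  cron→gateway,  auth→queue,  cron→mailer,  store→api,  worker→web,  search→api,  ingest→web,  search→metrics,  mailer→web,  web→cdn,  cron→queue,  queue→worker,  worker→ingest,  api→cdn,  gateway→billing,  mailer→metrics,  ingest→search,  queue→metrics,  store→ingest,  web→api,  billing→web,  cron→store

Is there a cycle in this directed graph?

No

DFS with white/gray/black marking, starting from gateway:
gateway gray
  billing gray
    mailer gray
      metrics gray
      metrics black
      web gray
        api gray
          cdn gray
          cdn black
        api black
        web→cdn: cdn black — skip
      web black
    mailer black
    billing→web: web black — skip
  billing black
gateway black
queue gray
  queue→metrics: metrics black — skip
  queue→web: web black — skip
  worker gray
    ingest gray
      search gray
        search→api: api black — skip
        search→metrics: metrics black — skip
        search→web: web black — skip
      search black
      ingest→web: web black — skip
    ingest black
    worker→web: web black — skip
  worker black
queue black
cron gray
  store gray
    store→ingest: ingest black — skip
    store→api: api black — skip
  store black
  cron→queue: queue black — skip
  cron→mailer: mailer black — skip
  auth gray
    auth→billing: billing black — skip
    auth→queue: queue black — skip
  auth black
  cron→gateway: gateway black — skip
  cron→metrics: metrics black — skip
cron black
Every edge goes to a white or black vertex — no back edge, so the graph is acyclic.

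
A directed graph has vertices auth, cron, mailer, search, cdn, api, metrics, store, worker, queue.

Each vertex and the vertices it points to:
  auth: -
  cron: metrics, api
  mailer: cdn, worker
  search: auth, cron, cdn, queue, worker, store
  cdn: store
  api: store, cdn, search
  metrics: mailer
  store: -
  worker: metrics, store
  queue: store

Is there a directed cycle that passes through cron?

Yes

cron is on a cycle iff cron can reach itself via ≥1 edge.
cron → api → search → cron — yes.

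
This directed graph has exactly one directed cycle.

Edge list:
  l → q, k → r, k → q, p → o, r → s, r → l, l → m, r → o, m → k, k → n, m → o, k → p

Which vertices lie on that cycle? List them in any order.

k, l, m, r

DFS with gray/black marking from m:
m gray
  k gray
    r gray
      o gray
      o black
      l gray
        l→m: m is gray → back edge
Back edge closes the cycle m → k → r → l → m; its vertices are {k, l, m, r}.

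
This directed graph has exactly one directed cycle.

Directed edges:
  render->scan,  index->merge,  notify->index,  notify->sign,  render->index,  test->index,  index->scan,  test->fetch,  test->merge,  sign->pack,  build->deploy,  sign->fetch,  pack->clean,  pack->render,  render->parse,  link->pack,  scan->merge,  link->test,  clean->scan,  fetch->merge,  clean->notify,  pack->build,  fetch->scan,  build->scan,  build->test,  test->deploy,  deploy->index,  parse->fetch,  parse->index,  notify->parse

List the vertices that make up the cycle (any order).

pack, sign, clean, notify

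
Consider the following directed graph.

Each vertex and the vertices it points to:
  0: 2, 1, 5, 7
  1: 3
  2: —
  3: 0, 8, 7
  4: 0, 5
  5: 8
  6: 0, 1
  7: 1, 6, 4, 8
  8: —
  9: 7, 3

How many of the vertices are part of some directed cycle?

6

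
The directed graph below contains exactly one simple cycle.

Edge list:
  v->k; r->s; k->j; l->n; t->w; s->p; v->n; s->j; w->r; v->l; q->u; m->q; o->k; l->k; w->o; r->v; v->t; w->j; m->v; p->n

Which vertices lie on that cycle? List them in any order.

DFS with gray/black marking from v:
v gray
  l gray
    n gray
    n black
    k gray
      j gray
      j black
    k black
  l black
  v→n: n black — skip
  t gray
    w gray
      o gray
        o→k: k black — skip
      o black
      w→j: j black — skip
      r gray
        r→v: v is gray → back edge
Back edge closes the cycle v → t → w → r → v; its vertices are {r, t, v, w}.

r, t, v, w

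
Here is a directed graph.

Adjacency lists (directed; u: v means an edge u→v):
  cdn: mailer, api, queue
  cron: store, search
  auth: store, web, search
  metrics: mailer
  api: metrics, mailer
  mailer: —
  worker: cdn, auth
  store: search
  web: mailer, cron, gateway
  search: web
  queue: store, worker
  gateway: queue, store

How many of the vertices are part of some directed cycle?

9

A vertex is on a directed cycle iff it belongs to a strongly connected component of size ≥ 2 (or has a self-loop).
The vertices on cycles are {cdn, web, auth, cron, queue, store, search, worker, gateway} — 9 in total.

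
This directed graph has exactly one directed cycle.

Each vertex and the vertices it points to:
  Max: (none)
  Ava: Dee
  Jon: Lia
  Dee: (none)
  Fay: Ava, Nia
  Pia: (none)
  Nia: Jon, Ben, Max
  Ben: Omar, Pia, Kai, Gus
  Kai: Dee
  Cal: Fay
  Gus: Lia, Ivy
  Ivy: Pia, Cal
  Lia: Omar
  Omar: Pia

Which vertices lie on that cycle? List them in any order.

DFS with gray/black marking from Fay:
Fay gray
  Ava gray
    Dee gray
    Dee black
  Ava black
  Nia gray
    Jon gray
      Lia gray
        Omar gray
          Pia gray
          Pia black
        Omar black
      Lia black
    Jon black
    Ben gray
      Ben→Omar: Omar black — skip
      Ben→Pia: Pia black — skip
      Kai gray
        Kai→Dee: Dee black — skip
      Kai black
      Gus gray
        Gus→Lia: Lia black — skip
        Ivy gray
          Ivy→Pia: Pia black — skip
          Cal gray
            Cal→Fay: Fay is gray → back edge
Back edge closes the cycle Fay → Nia → Ben → Gus → Ivy → Cal → Fay; its vertices are {Ben, Cal, Fay, Gus, Ivy, Nia}.

Ben, Cal, Fay, Gus, Ivy, Nia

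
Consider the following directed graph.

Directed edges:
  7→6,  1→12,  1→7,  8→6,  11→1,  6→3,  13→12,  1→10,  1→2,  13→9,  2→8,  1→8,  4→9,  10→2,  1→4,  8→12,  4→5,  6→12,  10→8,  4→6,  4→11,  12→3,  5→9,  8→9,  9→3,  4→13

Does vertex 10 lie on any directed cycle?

No

10 lies on a cycle iff there is a path from 10 back to itself.
Exploring from 10, it never reaches itself; equivalently, its strongly connected component is a singleton.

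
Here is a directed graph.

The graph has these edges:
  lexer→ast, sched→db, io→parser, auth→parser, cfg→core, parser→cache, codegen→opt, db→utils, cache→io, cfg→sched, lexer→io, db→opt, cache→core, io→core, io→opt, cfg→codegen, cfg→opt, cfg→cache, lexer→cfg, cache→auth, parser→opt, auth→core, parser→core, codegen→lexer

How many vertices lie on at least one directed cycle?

A vertex is on a directed cycle iff it belongs to a strongly connected component of size ≥ 2 (or has a self-loop).
The vertices on cycles are {io, cfg, auth, cache, lexer, parser, codegen} — 7 in total.

7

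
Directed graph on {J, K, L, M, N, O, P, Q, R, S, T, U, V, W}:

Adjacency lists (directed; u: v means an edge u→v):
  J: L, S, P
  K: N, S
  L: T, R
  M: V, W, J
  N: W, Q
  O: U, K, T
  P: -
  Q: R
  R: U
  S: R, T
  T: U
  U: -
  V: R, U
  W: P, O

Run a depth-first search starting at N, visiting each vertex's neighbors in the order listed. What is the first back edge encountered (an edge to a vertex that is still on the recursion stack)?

K→N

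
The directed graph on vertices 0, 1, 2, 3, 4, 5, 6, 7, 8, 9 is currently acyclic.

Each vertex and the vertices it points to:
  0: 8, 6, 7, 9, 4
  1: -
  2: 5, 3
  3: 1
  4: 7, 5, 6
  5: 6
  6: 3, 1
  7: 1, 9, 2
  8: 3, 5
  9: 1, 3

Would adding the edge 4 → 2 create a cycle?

No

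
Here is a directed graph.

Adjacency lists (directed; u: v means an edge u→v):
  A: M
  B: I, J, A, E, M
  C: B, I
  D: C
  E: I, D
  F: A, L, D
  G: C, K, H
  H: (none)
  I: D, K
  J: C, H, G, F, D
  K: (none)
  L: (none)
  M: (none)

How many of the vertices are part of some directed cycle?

8

A vertex is on a directed cycle iff it belongs to a strongly connected component of size ≥ 2 (or has a self-loop).
The vertices on cycles are {B, C, D, E, F, G, I, J} — 8 in total.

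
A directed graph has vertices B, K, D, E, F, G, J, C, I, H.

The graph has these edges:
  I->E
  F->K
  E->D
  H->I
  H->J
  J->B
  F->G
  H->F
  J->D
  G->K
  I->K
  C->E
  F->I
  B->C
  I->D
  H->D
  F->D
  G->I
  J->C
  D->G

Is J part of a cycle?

No

J lies on a cycle iff there is a path from J back to itself.
Exploring from J, it never reaches itself; equivalently, its strongly connected component is a singleton.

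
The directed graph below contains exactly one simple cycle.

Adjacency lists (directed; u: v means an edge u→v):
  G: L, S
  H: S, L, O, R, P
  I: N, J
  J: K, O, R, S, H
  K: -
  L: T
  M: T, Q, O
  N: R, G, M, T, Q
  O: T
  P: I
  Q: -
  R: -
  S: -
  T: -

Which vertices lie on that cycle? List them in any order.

DFS with gray/black marking from H:
H gray
  S gray
  S black
  L gray
    T gray
    T black
  L black
  O gray
    O→T: T black — skip
  O black
  R gray
  R black
  P gray
    I gray
      N gray
        N→R: R black — skip
        G gray
          G→L: L black — skip
          G→S: S black — skip
        G black
        M gray
          M→T: T black — skip
          Q gray
          Q black
          M→O: O black — skip
        M black
        N→T: T black — skip
        N→Q: Q black — skip
      N black
      J gray
        K gray
        K black
        J→O: O black — skip
        J→R: R black — skip
        J→S: S black — skip
        J→H: H is gray → back edge
Back edge closes the cycle H → P → I → J → H; its vertices are {H, I, J, P}.

H, I, J, P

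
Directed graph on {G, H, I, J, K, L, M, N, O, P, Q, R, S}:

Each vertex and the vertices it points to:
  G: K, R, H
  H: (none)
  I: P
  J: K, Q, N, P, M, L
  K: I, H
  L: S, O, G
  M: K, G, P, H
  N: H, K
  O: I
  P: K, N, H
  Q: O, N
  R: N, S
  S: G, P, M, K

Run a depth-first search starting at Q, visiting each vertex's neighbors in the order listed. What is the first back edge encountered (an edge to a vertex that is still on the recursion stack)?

DFS from Q (visiting each vertex's neighbors in the order listed); mark gray on enter, black on exit:
Q gray
  O gray
    I gray
      P gray
        K gray
          K→I: I is gray → back edge
First back edge: K → I.

K→I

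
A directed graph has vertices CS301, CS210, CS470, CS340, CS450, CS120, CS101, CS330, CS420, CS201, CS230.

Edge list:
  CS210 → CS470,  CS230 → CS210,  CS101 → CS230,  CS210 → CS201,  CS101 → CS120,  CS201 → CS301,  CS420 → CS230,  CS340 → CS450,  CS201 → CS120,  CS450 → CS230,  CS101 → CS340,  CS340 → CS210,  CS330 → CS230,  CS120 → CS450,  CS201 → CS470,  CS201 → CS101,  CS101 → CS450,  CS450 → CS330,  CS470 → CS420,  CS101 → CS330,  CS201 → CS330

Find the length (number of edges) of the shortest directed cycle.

For each vertex v, BFS finds the shortest path from v back to v.
The shortest such closed walk is CS201 → CS101 → CS340 → CS210 → CS201, length 4.

4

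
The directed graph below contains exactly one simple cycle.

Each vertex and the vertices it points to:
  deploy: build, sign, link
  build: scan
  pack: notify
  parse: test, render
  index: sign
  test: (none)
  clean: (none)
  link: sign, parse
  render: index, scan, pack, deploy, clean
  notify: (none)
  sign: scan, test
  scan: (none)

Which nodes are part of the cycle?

DFS with gray/black marking from parse:
parse gray
  test gray
  test black
  render gray
    index gray
      sign gray
        scan gray
        scan black
        sign→test: test black — skip
      sign black
    index black
    render→scan: scan black — skip
    pack gray
      notify gray
      notify black
    pack black
    deploy gray
      build gray
        build→scan: scan black — skip
      build black
      deploy→sign: sign black — skip
      link gray
        link→sign: sign black — skip
        link→parse: parse is gray → back edge
Back edge closes the cycle parse → render → deploy → link → parse; its vertices are {link, parse, deploy, render}.

link, parse, deploy, render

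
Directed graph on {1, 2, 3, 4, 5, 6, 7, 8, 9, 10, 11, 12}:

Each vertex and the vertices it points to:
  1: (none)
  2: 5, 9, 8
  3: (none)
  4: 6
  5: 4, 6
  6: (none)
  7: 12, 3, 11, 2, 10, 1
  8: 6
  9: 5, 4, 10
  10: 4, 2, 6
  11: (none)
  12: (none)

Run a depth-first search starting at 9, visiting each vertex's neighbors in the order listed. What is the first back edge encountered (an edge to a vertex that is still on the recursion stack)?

DFS from 9 (visiting each vertex's neighbors in the order listed); mark gray on enter, black on exit:
9 gray
  5 gray
    4 gray
      6 gray
      6 black
    4 black
    5→6: 6 black — skip
  5 black
  9→4: 4 black — skip
  10 gray
    10→4: 4 black — skip
    2 gray
      2→5: 5 black — skip
      2→9: 9 is gray → back edge
First back edge: 2 → 9.

2→9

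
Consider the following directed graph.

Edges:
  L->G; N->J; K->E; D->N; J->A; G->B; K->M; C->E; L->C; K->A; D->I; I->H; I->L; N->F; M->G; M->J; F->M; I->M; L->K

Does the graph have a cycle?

No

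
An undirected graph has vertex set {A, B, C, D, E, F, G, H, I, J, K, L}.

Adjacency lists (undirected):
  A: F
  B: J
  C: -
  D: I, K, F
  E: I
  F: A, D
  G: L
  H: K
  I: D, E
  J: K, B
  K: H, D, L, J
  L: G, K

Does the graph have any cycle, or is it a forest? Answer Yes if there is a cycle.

DFS, tracking each vertex's parent; an edge to a visited non-parent vertex closes a cycle.
Start from F:
visit F (parent –)
  visit A (parent F)
    A–F: parent, skip
  visit D (parent F)
    visit I (parent D)
      I–D: parent, skip
      visit E (parent I)
        E–I: parent, skip
    visit K (parent D)
      visit H (parent K)
        H–K: parent, skip
      K–D: parent, skip
      visit L (parent K)
        visit G (parent L)
          G–L: parent, skip
        L–K: parent, skip
      visit J (parent K)
        J–K: parent, skip
        visit B (parent J)
          B–J: parent, skip
    D–F: parent, skip
visit C (parent –)
No non-parent visited neighbor found — the graph is a forest.

No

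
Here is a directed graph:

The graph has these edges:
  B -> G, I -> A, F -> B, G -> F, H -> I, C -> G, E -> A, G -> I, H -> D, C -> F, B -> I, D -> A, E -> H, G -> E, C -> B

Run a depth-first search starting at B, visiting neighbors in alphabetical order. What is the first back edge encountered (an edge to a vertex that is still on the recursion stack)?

F→B

DFS from B (visiting neighbors in alphabetical order); mark gray on enter, black on exit:
B gray
  G gray
    E gray
      A gray
      A black
      H gray
        D gray
          D→A: A black — skip
        D black
        I gray
          I→A: A black — skip
        I black
      H black
    E black
    F gray
      F→B: B is gray → back edge
First back edge: F → B.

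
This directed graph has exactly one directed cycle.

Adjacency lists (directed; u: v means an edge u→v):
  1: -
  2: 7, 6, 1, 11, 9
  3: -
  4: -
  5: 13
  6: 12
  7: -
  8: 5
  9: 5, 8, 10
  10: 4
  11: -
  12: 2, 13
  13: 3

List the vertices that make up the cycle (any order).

DFS with gray/black marking from 2:
2 gray
  7 gray
  7 black
  6 gray
    12 gray
      12→2: 2 is gray → back edge
Back edge closes the cycle 2 → 6 → 12 → 2; its vertices are {2, 6, 12}.

2, 6, 12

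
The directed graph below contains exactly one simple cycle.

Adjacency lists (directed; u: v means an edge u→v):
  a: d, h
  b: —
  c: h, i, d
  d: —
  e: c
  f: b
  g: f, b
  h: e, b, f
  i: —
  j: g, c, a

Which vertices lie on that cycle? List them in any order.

c, e, h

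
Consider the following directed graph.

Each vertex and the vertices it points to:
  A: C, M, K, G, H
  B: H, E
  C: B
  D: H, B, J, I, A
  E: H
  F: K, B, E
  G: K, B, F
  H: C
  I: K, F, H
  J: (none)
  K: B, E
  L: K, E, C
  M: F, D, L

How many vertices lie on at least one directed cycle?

A vertex is on a directed cycle iff it belongs to a strongly connected component of size ≥ 2 (or has a self-loop).
The vertices on cycles are {A, B, C, D, E, H, M} — 7 in total.

7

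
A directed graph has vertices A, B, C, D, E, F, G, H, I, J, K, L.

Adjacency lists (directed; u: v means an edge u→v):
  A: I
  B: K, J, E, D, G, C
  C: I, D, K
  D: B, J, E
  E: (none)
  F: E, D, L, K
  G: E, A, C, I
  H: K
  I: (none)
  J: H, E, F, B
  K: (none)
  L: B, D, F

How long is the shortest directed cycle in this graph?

For each vertex v, BFS finds the shortest path from v back to v.
The shortest such closed walk is L → F → L, length 2.

2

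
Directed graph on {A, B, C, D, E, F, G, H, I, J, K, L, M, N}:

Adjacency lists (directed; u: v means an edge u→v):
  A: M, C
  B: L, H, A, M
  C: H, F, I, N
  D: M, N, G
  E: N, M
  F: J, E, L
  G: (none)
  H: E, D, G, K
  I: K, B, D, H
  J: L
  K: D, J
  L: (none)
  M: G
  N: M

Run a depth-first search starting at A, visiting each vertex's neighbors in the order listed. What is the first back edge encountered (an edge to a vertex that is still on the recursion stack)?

B->A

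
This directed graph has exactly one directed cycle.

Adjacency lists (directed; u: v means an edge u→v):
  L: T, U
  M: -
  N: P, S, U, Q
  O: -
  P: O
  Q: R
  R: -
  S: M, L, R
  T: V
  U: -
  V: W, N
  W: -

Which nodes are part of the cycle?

L, N, S, T, V

DFS with gray/black marking from V:
V gray
  W gray
  W black
  N gray
    P gray
      O gray
      O black
    P black
    S gray
      M gray
      M black
      L gray
        T gray
          T→V: V is gray → back edge
Back edge closes the cycle V → N → S → L → T → V; its vertices are {L, N, S, T, V}.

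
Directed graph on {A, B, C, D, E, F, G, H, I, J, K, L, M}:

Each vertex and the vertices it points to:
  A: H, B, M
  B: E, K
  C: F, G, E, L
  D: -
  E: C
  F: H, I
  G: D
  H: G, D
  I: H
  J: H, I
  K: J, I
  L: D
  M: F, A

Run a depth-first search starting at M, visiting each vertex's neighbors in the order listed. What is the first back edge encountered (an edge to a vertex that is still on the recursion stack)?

C→E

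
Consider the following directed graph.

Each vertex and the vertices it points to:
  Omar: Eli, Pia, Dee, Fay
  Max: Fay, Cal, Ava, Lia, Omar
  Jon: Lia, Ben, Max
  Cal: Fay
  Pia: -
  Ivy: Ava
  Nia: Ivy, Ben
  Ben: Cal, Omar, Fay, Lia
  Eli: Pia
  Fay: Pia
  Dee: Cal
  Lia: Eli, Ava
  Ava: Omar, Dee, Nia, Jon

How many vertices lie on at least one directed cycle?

A vertex is on a directed cycle iff it belongs to a strongly connected component of size ≥ 2 (or has a self-loop).
The vertices on cycles are {Ava, Ben, Ivy, Jon, Lia, Max, Nia} — 7 in total.

7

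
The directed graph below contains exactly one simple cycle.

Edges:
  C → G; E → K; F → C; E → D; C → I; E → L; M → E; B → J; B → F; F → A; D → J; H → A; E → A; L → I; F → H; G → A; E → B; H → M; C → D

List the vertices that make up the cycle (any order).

B, E, F, H, M

DFS with gray/black marking from M:
M gray
  E gray
    A gray
    A black
    B gray
      J gray
      J black
      F gray
        C gray
          I gray
          I black
          D gray
            D→J: J black — skip
          D black
          G gray
            G→A: A black — skip
          G black
        C black
        H gray
          H→A: A black — skip
          H→M: M is gray → back edge
Back edge closes the cycle M → E → B → F → H → M; its vertices are {B, E, F, H, M}.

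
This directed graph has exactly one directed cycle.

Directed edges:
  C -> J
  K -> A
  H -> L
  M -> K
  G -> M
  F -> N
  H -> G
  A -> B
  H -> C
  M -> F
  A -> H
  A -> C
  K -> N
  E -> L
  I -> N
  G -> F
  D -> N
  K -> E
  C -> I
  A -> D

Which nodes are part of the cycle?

A, G, H, K, M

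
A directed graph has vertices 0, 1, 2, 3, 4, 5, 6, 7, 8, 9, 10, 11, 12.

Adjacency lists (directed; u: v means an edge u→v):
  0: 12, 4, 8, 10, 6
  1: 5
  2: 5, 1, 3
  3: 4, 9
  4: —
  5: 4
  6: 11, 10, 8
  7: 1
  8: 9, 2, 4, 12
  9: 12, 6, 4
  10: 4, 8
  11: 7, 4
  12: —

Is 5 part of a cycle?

No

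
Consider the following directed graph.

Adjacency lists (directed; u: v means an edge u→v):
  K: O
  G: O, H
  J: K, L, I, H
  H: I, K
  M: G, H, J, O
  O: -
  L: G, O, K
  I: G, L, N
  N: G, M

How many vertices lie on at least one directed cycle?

7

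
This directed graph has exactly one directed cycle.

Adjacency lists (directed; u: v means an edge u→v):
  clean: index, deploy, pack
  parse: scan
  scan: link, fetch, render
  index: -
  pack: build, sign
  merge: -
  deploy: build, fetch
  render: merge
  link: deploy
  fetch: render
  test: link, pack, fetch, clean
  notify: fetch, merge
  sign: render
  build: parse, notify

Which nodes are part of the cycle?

link, scan, build, parse, deploy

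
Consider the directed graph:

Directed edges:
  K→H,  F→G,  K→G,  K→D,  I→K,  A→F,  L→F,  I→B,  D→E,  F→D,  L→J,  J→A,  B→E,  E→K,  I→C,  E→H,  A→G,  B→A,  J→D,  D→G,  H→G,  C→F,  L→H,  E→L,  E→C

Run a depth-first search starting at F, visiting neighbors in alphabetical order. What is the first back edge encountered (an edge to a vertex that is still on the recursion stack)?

C→F

DFS from F (visiting neighbors in alphabetical order); mark gray on enter, black on exit:
F gray
  D gray
    E gray
      C gray
        C→F: F is gray → back edge
First back edge: C → F.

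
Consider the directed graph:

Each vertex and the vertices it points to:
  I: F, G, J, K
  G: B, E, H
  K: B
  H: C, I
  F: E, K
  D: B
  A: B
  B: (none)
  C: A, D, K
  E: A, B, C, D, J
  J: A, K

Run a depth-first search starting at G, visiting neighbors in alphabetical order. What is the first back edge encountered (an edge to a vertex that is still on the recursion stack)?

DFS from G (visiting neighbors in alphabetical order); mark gray on enter, black on exit:
G gray
  B gray
  B black
  E gray
    A gray
      A→B: B black — skip
    A black
    E→B: B black — skip
    C gray
      C→A: A black — skip
      D gray
        D→B: B black — skip
      D black
      K gray
        K→B: B black — skip
      K black
    C black
    E→D: D black — skip
    J gray
      J→A: A black — skip
      J→K: K black — skip
    J black
  E black
  H gray
    H→C: C black — skip
    I gray
      F gray
        F→E: E black — skip
        F→K: K black — skip
      F black
      I→G: G is gray → back edge
First back edge: I → G.

I→G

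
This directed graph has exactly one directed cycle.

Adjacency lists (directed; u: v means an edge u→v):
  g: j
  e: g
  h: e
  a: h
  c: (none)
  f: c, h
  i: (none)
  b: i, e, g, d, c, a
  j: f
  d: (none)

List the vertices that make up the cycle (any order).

DFS with gray/black marking from g:
g gray
  j gray
    f gray
      c gray
      c black
      h gray
        e gray
          e→g: g is gray → back edge
Back edge closes the cycle g → j → f → h → e → g; its vertices are {e, f, g, h, j}.

e, f, g, h, j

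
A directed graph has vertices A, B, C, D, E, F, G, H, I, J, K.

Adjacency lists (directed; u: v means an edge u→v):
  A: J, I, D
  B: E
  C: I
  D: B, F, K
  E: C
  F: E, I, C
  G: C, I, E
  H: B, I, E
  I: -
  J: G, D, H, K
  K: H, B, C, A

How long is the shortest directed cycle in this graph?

For each vertex v, BFS finds the shortest path from v back to v.
The shortest such closed walk is J → K → A → J, length 3.

3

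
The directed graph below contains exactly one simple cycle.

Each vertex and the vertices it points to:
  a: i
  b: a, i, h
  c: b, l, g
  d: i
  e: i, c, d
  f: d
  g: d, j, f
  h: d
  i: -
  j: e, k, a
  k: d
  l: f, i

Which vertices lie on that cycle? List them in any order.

c, e, g, j

DFS with gray/black marking from c:
c gray
  b gray
    a gray
      i gray
      i black
    a black
    b→i: i black — skip
    h gray
      d gray
        d→i: i black — skip
      d black
    h black
  b black
  l gray
    f gray
      f→d: d black — skip
    f black
    l→i: i black — skip
  l black
  g gray
    g→d: d black — skip
    j gray
      e gray
        e→i: i black — skip
        e→c: c is gray → back edge
Back edge closes the cycle c → g → j → e → c; its vertices are {c, e, g, j}.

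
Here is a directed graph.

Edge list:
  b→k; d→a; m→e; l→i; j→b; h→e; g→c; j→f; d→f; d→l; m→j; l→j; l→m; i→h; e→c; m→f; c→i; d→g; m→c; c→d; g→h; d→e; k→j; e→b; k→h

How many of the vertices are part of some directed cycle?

A vertex is on a directed cycle iff it belongs to a strongly connected component of size ≥ 2 (or has a self-loop).
The vertices on cycles are {b, c, d, e, g, h, i, j, k, l, m} — 11 in total.

11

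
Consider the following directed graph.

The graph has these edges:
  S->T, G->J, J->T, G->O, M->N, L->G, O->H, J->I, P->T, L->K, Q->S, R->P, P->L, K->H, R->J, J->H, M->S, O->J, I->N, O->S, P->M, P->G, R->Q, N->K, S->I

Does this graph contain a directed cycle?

No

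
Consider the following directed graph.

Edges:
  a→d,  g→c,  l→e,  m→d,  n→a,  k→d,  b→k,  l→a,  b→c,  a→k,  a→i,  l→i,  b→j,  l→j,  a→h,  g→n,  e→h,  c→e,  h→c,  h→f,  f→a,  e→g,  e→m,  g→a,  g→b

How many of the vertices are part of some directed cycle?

A vertex is on a directed cycle iff it belongs to a strongly connected component of size ≥ 2 (or has a self-loop).
The vertices on cycles are {a, b, c, e, f, g, h, n} — 8 in total.

8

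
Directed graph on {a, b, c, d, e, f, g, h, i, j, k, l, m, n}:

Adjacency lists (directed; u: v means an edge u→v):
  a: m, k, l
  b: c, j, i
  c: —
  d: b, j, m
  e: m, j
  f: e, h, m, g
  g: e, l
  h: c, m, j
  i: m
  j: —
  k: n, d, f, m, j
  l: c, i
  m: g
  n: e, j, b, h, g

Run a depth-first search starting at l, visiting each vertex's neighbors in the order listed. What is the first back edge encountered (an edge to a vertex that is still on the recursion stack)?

e->m

DFS from l (visiting each vertex's neighbors in the order listed); mark gray on enter, black on exit:
l gray
  c gray
  c black
  i gray
    m gray
      g gray
        e gray
          e→m: m is gray → back edge
First back edge: e → m.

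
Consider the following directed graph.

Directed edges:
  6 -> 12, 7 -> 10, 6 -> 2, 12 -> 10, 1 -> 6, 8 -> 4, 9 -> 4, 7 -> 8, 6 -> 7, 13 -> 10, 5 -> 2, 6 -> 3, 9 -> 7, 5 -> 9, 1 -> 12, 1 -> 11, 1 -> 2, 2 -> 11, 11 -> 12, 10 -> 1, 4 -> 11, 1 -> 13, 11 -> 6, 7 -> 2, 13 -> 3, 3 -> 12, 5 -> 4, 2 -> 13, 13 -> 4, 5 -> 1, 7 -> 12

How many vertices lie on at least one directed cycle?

A vertex is on a directed cycle iff it belongs to a strongly connected component of size ≥ 2 (or has a self-loop).
The vertices on cycles are {1, 2, 3, 4, 6, 7, 8, 10, 11, 12, 13} — 11 in total.

11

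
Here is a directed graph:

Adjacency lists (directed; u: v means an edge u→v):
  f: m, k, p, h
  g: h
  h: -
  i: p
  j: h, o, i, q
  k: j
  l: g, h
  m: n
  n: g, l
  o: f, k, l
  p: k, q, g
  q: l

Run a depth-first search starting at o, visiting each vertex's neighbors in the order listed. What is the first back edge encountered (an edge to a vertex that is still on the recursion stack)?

j→o

DFS from o (visiting each vertex's neighbors in the order listed); mark gray on enter, black on exit:
o gray
  f gray
    m gray
      n gray
        g gray
          h gray
          h black
        g black
        l gray
          l→g: g black — skip
          l→h: h black — skip
        l black
      n black
    m black
    k gray
      j gray
        j→h: h black — skip
        j→o: o is gray → back edge
First back edge: j → o.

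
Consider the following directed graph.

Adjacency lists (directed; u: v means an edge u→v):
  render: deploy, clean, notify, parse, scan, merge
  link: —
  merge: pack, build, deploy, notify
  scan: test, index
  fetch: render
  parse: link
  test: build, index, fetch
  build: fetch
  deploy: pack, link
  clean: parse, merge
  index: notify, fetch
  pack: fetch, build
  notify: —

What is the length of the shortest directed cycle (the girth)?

4

For each vertex v, BFS finds the shortest path from v back to v.
The shortest such closed walk is render → merge → pack → fetch → render, length 4.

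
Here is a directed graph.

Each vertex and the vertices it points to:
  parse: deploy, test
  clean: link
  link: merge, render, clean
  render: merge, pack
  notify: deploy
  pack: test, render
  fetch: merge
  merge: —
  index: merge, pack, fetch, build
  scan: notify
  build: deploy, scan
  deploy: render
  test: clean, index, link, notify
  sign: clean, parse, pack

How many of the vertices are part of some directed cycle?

A vertex is on a directed cycle iff it belongs to a strongly connected component of size ≥ 2 (or has a self-loop).
The vertices on cycles are {link, pack, scan, test, build, clean, index, deploy, notify, render} — 10 in total.

10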